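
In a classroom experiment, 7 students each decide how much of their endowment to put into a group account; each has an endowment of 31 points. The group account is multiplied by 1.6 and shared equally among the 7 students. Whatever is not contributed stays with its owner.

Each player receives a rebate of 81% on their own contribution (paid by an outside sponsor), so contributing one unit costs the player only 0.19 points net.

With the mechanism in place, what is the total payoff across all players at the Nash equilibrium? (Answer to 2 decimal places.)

522.97 points

With the mechanism, a contributed unit returns (1.6/7) / 0.19 = 1.2030 per unit of net cost to the contributor — now above 1 — so contributing fully is weakly dominant for every player.
At the Nash equilibrium everyone contributes 31. Group total payoff = 7 × (31 × 0.81 + 1.6 × 31) = 522.97.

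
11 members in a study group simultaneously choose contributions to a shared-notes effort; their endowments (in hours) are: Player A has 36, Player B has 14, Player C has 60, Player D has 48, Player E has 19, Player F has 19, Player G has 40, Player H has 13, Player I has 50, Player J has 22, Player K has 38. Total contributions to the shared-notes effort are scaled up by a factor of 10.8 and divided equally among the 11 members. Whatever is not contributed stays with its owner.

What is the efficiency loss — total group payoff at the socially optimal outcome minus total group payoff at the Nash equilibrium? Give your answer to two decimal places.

The private return per contributed unit is 10.8/11 = 0.9818 < 1 for every player regardless of endowment, so the Nash equilibrium is zero contribution and the group total is Σ E_j = 36 + 14 + 60 + 48 + 19 + 19 + 40 + 13 + 50 + 22 + 38 = 359.
Each contributed unit returns 10.800 to the group, so the social optimum is full contribution by everyone: group total = 10.800 × 359 = 3877.20.
Efficiency loss = (10.800 − 1) × 359 = 3518.20.

3518.20 hours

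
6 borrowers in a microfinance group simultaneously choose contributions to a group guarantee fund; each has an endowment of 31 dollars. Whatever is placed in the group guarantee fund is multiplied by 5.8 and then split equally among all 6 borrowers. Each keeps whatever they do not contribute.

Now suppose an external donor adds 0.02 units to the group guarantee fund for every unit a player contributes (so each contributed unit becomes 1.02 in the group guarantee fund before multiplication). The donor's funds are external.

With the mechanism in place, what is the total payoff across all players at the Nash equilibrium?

186.00 dollars

Even with the mechanism, each unit contributed returns only 5.8 × 1.02 / 6 = 0.9860 per unit of net cost, so contributing nothing is still dominant.
At the Nash equilibrium no one contributes; group total payoff = 6 × 31 = 186.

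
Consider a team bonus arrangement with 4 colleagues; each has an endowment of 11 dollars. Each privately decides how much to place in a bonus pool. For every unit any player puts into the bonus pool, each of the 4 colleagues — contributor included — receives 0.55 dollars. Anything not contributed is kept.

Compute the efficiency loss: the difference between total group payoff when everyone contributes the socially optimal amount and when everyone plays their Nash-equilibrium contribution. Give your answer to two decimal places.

52.80 dollars

The private return per contributed unit is 0.55 < 1, so contributing 0 is dominant for every player. At the Nash equilibrium everyone keeps their 11, and the group total is 4 × 11 = 44.
Each contributed unit returns 2.200 to the group as a whole (0.55 to each of 4 players), which exceeds 1, so the social optimum is full contribution: group total = 2.200 × 44 = 96.80.
Efficiency loss = 96.80 − 44 = 52.80.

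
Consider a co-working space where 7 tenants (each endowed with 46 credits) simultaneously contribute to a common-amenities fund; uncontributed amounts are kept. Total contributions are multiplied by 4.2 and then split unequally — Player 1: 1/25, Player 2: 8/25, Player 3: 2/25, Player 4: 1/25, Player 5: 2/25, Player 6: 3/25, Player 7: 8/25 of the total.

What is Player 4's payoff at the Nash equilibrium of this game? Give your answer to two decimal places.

A player with share s gets back 4.2·s per unit contributed, so full contribution is dominant for anyone with s > 1/4.2 = 0.2381 and zero contribution is dominant for anyone below.
Player 2 and Player 7 are above the threshold, contributing 46 each; the remaining 5 contribute 0. Total contributed: 92.
Player 4 keeps 46 and receives 4.2 × 92 × 1/25 = 15.46 from the common-amenities fund, for a payoff of 61.46.

61.46 credits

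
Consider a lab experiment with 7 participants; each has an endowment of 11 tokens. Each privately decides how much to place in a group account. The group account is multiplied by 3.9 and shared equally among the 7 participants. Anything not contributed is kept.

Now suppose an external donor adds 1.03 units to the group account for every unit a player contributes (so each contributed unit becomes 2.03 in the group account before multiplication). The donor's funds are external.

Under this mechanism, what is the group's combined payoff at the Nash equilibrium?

The effective private return per unit is now 3.9 × 2.03 / 7 = 1.1310 > 1, so every player's dominant strategy flips to full contribution.
At the Nash equilibrium everyone contributes 11. Group total payoff = 3.9 × 2.03 × 77 = 609.61.

609.61 tokens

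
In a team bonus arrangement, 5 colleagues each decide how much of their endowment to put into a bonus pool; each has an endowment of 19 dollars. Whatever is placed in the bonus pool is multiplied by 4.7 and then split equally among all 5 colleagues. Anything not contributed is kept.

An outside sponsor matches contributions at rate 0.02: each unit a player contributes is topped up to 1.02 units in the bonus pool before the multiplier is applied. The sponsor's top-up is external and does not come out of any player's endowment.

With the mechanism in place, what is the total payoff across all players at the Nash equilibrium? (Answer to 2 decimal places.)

With the mechanism, a contributed unit returns 4.7 × 1.02 / 5 = 0.9588 per unit of net cost — still below 1 — so contributing 0 remains dominant for every player.
At the Nash equilibrium no one contributes; group total payoff = 5 × 19 = 95.

95.00 dollars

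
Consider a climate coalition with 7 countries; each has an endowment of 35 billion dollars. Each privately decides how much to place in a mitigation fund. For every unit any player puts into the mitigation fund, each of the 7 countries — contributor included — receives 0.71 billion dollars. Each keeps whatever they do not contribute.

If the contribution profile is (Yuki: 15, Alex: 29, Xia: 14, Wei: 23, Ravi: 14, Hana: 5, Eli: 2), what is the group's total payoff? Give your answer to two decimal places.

Total contributed: 15 + 29 + 14 + 23 + 14 + 5 + 2 = 102; total kept: 7 × 35 − 102 = 143.
The mitigation fund pays out 0.71 × 7 × 102 = 506.94 in aggregate.
Group total = 143 + 506.94 = 649.94.

649.94 billion dollars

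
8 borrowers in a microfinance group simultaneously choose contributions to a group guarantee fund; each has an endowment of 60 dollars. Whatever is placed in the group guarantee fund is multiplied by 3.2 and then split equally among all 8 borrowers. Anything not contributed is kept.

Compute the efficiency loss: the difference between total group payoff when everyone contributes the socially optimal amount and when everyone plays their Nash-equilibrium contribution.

Each contributed unit returns 3.2/8 = 0.4000 to its contributor — below 1 — so contributing 0 is dominant for every player. At the Nash equilibrium everyone keeps their 60, and the group total is 8 × 60 = 480.
Each contributed unit returns 3.200 to the group as a whole (0.4000 to each of 8 players), which exceeds 1, so the social optimum is full contribution: group total = 3.200 × 480 = 1536.00.
Efficiency loss = 1536.00 − 480 = 1056.00.

1056.00 dollars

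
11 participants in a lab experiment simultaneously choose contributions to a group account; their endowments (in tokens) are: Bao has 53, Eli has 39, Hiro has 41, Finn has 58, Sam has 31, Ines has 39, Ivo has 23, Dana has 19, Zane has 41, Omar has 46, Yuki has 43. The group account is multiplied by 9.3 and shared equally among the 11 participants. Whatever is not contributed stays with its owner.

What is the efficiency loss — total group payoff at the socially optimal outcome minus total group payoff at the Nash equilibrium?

The private return per contributed unit is 9.3/11 = 0.8455 < 1 for every player regardless of endowment, so the Nash equilibrium is zero contribution and the group total is Σ E_j = 53 + 39 + 41 + 58 + 31 + 39 + 23 + 19 + 41 + 46 + 43 = 433.
Each contributed unit returns 9.300 to the group, so the social optimum is full contribution by everyone: group total = 9.300 × 433 = 4026.90.
Efficiency loss = (9.300 − 1) × 433 = 3593.90.

3593.90 tokens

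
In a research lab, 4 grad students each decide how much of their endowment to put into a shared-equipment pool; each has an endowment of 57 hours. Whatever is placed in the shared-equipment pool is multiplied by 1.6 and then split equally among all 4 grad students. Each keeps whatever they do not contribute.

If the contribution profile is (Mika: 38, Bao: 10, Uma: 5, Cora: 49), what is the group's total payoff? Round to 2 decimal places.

Total contributed: 38 + 10 + 5 + 49 = 102; total kept: 4 × 57 − 102 = 126.
The shared-equipment pool pays out 1.6 × 102 = 163.20 in aggregate.
Group total = 126 + 163.20 = 289.20.

289.20 hours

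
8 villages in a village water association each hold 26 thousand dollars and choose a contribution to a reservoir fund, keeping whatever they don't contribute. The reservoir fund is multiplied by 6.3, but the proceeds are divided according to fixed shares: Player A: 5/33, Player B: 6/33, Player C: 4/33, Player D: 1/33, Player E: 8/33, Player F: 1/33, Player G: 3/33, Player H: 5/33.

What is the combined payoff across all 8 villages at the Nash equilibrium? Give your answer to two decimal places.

Each unit j contributes comes back to j as 6.3 × (j's share), so j prefers to contribute only if that share exceeds 1/6.3 = 0.1587; otherwise keeping the unit dominates.
Player B and Player E are above the threshold, contributing 26 each; the remaining 6 contribute 0. Total contributed: 52.
The reservoir fund pays out 6.3 × 52 = 327.60 in total (split across the unequal shares, but the aggregate is all that matters for the group sum).
The 6 free-riders keep 26 each, adding 156. Group total = 156 + 327.60 = 483.60.

483.60 thousand dollars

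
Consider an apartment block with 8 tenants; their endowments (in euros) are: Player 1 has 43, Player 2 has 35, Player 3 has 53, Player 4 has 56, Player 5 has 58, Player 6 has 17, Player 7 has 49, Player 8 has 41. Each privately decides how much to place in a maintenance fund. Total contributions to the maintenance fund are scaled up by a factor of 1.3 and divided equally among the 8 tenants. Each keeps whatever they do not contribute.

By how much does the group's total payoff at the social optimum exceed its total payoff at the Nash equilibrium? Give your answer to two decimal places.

105.60 euros

The private return per contributed unit is 1.3/8 = 0.1625 < 1 for every player regardless of endowment, so the Nash equilibrium is zero contribution and the group total is Σ E_j = 43 + 35 + 53 + 56 + 58 + 17 + 49 + 41 = 352.
Each contributed unit returns 1.300 to the group, so the social optimum is full contribution by everyone: group total = 1.300 × 352 = 457.60.
Efficiency loss = (1.300 − 1) × 352 = 105.60.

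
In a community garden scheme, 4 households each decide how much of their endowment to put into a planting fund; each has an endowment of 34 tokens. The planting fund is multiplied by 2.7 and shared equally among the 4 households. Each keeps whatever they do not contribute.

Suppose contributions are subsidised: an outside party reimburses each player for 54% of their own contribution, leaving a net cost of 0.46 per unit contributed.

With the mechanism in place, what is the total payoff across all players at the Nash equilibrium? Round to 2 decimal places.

440.64 tokens

Under the mechanism each unit contributed yields (2.7/4) / 0.46 = 1.4674 back to its contributor per unit of net cost, which exceeds 1, making full contribution the dominant choice for everyone.
At the Nash equilibrium everyone contributes 34. Group total payoff = 4 × (34 × 0.54 + 2.7 × 34) = 440.64.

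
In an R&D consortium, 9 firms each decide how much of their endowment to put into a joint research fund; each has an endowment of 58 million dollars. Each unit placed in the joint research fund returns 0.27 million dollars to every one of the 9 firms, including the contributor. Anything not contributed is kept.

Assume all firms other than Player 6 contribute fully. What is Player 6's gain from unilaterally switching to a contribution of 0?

Switching from a contribution of 58 to 0 lets Player 6 keep an extra 58 million dollars, but lowers the joint research fund by 58, which costs Player 6 their own share of that drop: 0.27 × 58 = 15.66.
Net gain = 58 − 15.66 = 42.34. The private return per contributed unit (0.27) is below 1, so free-riding is indeed the best response regardless of what the others do.

42.34 million dollars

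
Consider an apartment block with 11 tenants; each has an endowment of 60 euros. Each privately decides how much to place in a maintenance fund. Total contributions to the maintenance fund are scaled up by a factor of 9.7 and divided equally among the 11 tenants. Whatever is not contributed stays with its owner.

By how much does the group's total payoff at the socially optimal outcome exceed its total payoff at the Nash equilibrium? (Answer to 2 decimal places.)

Each contributed unit returns 9.7/11 = 0.8818 to its contributor — below 1 — so contributing 0 is dominant for every player. At the Nash equilibrium everyone keeps their 60, and the group total is 11 × 60 = 660.
Each contributed unit returns 9.700 to the group as a whole (0.8818 to each of 11 players), which exceeds 1, so the social optimum is full contribution: group total = 9.700 × 660 = 6402.00.
Efficiency loss = 6402.00 − 660 = 5742.00.

5742.00 euros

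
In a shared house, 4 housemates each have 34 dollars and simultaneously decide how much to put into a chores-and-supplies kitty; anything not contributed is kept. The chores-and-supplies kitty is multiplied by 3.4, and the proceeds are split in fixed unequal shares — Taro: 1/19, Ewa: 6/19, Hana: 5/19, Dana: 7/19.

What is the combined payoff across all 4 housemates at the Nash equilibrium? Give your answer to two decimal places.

Each unit j contributes comes back to j as 3.4 × (j's share), so j prefers to contribute only if that share exceeds 1/3.4 = 0.2941; otherwise keeping the unit dominates.
Ewa and Dana clear that bar, contributing 34 each; the remaining 2 contribute 0. Total contributed: 68.
The chores-and-supplies kitty pays out 3.4 × 68 = 231.20 in total (split across the unequal shares, but the aggregate is all that matters for the group sum).
The 2 free-riders keep 34 each, adding 68. Group total = 68 + 231.20 = 299.20.

299.20 dollars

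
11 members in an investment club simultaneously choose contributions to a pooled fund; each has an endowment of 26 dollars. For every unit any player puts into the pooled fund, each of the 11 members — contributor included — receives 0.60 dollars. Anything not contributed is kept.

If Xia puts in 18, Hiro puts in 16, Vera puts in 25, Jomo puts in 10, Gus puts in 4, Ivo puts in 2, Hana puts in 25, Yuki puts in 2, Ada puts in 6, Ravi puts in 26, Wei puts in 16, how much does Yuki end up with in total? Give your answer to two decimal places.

Total contributed: 18 + 16 + 25 + 10 + 4 + 2 + 25 + 2 + 6 + 26 + 16 = 150.
Each receives 0.60 × 150 = 90.00 from the pooled fund.
Yuki keeps 26 − 2 = 24, so Yuki's payoff is 24 + 90.00 = 114.00.

114.00 dollars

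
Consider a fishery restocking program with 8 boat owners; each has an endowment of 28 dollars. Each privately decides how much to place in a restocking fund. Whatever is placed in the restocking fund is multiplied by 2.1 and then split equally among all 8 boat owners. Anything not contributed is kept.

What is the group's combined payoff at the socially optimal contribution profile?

470.40 dollars

Each contributed unit returns 2.100 to the group as a whole (0.2625 to each of 8 players), which exceeds 1, so the social optimum is full contribution: group total = 2.100 × 224 = 470.40.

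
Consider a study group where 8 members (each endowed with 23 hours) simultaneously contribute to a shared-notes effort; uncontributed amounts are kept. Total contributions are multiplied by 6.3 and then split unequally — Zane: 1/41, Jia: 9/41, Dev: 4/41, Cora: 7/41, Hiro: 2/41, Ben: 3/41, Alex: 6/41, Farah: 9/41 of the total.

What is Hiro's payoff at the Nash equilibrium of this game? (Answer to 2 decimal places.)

Player j's private return per contributed unit is 6.3 × (j's share). Contributing is weakly dominant for j when that share is at least 1/6.3 = 0.1587, and contributing 0 is dominant otherwise.
Jia, Cora and Farah clear that bar, contributing 23 each; the remaining 5 contribute 0. Total contributed: 69.
Hiro keeps 23 and receives 6.3 × 69 × 2/41 = 21.20 from the shared-notes effort, for a payoff of 44.20.

44.20 hours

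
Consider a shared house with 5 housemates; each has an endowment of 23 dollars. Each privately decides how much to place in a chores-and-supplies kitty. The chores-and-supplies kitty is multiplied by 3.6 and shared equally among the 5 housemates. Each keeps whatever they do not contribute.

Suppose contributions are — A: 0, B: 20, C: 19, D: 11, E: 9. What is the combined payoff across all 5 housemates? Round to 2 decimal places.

268.40 dollars

Total contributed: 0 + 20 + 19 + 11 + 9 = 59; total kept: 5 × 23 − 59 = 56.
The chores-and-supplies kitty pays out 3.6 × 59 = 212.40 in aggregate.
Group total = 56 + 212.40 = 268.40.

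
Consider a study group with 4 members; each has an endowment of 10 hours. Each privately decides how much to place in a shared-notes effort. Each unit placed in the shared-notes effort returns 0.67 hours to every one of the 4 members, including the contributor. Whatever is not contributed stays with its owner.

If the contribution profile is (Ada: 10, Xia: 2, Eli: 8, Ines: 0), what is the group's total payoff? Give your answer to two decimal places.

73.60 hours

Total contributed: 10 + 2 + 8 + 0 = 20; total kept: 4 × 10 − 20 = 20.
The shared-notes effort pays out 0.67 × 4 × 20 = 53.60 in aggregate.
Group total = 20 + 53.60 = 73.60.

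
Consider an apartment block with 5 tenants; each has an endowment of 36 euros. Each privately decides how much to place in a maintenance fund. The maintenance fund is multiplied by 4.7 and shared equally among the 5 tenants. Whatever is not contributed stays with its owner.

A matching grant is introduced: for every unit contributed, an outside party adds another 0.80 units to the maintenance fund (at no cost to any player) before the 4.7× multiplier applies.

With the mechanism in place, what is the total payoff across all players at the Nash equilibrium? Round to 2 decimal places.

The effective private return per unit is now 4.7 × 1.80 / 5 = 1.6920 > 1, so every player's dominant strategy flips to full contribution.
At the Nash equilibrium everyone contributes 36. Group total payoff = 4.7 × 1.80 × 180 = 1522.80.

1522.80 euros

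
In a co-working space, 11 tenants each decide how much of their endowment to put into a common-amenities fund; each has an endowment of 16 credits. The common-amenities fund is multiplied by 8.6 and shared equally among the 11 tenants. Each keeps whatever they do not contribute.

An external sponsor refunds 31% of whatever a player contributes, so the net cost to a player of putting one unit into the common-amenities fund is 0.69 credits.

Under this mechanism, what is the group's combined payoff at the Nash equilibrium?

1568.16 credits

The effective private return per unit is now (8.6/11) / 0.69 = 1.1331 > 1, so every player's dominant strategy flips to full contribution.
So the Nash equilibrium is full contribution by all 11; the group earns 11 × (16 × 0.31 + 8.6 × 16) = 1568.16.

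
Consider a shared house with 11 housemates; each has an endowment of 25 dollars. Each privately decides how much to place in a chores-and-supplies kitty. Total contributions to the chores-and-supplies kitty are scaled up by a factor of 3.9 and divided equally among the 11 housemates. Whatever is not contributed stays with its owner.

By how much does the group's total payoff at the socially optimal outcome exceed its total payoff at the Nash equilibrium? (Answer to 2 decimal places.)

797.50 dollars

Each contributed unit returns 3.9/11 = 0.3545 to its contributor — below 1 — so contributing 0 is dominant for every player. At the Nash equilibrium everyone keeps their 25, and the group total is 11 × 25 = 275.
Each contributed unit returns 3.900 to the group as a whole (0.3545 to each of 11 players), which exceeds 1, so the social optimum is full contribution: group total = 3.900 × 275 = 1072.50.
Efficiency loss = 1072.50 − 275 = 797.50.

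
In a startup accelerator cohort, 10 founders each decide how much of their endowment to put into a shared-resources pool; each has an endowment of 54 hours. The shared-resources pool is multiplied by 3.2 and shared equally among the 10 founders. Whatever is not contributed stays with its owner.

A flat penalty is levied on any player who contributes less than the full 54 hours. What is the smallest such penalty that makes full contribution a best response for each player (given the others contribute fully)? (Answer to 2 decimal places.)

36.72 hours

Given the others contribute fully, the best deviation is to contribute 0 (any partial contribution still incurs the fine and gives up units whose private return 0.3200 is below 1).
Deviating from 54 to 0 saves 54 hours but forfeits the deviator's share of the drop in the shared-resources pool: 3.2/10 × 54 = 17.28.
So the deviation gain is 54 − 17.28 = 36.72, and the fine must be at least 36.72 hours to wipe it out.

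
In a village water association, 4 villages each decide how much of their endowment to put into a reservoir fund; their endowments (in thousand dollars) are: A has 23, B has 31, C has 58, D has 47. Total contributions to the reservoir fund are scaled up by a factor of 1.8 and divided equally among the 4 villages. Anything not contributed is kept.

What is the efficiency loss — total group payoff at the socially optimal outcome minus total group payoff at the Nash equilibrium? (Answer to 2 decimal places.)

The private return per contributed unit is 1.8/4 = 0.4500 < 1 for every player regardless of endowment, so the Nash equilibrium is zero contribution and the group total is Σ E_j = 23 + 31 + 58 + 47 = 159.
Each contributed unit returns 1.800 to the group, so the social optimum is full contribution by everyone: group total = 1.800 × 159 = 286.20.
Efficiency loss = (1.800 − 1) × 159 = 127.20.

127.20 thousand dollars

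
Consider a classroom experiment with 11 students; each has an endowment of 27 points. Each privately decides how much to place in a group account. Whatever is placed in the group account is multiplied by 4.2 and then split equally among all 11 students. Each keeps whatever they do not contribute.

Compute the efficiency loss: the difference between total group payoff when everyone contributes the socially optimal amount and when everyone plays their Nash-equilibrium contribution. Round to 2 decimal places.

950.40 points

Each contributed unit returns 4.2/11 = 0.3818 to its contributor — below 1 — so contributing 0 is dominant for every player. At the Nash equilibrium everyone keeps their 27, and the group total is 11 × 27 = 297.
Each contributed unit returns 4.200 to the group as a whole (0.3818 to each of 11 players), which exceeds 1, so the social optimum is full contribution: group total = 4.200 × 297 = 1247.40.
Efficiency loss = 1247.40 − 297 = 950.40.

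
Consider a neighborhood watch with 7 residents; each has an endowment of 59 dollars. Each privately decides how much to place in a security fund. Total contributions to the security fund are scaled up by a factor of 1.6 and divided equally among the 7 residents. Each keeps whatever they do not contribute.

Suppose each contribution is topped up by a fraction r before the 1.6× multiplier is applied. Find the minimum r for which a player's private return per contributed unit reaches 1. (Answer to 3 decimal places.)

3.375

With matching at rate r, one contributed unit becomes (1 + r) in the security fund and returns 1.6 × (1 + r) / 7 to the contributor.
Setting this equal to 1: 1 + r = 7/1.6 = 4.3750.
So the minimum matching rate is r = 4.3750 − 1 = 3.375.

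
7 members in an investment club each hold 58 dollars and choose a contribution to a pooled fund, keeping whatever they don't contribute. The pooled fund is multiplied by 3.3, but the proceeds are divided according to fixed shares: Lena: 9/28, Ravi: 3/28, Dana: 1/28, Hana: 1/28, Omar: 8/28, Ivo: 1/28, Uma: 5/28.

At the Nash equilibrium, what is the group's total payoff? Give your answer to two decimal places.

539.40 dollars

For player j, contributing a unit is worthwhile iff 3.3 × (j's share) ≥ 1, i.e. iff j's share is at least 0.3030.
The only share above 0.3030 is Lena's 9/28, contributing 58; the remaining 6 contribute 0. Total contributed: 58.
The pooled fund pays out 3.3 × 58 = 191.40 in total (split across the unequal shares, but the aggregate is all that matters for the group sum).
The 6 free-riders keep 58 each, adding 348. Group total = 348 + 191.40 = 539.40.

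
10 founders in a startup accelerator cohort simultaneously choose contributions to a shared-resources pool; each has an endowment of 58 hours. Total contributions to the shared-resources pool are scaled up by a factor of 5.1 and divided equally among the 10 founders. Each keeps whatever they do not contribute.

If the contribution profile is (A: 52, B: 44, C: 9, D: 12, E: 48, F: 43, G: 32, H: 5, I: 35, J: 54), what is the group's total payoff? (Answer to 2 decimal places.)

Total contributed: 52 + 44 + 9 + 12 + 48 + 43 + 32 + 5 + 35 + 54 = 334; total kept: 10 × 58 − 334 = 246.
The shared-resources pool pays out 5.1 × 334 = 1703.40 in aggregate.
Group total = 246 + 1703.40 = 1949.40.

1949.40 hours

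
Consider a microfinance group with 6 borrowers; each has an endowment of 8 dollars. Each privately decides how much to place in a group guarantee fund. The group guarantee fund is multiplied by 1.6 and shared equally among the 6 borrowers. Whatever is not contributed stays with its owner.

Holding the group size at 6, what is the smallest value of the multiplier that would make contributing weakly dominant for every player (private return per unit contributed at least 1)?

6

A contributed unit returns (multiplier)/6 to its contributor.
This reaches 1 exactly when the multiplier is 6.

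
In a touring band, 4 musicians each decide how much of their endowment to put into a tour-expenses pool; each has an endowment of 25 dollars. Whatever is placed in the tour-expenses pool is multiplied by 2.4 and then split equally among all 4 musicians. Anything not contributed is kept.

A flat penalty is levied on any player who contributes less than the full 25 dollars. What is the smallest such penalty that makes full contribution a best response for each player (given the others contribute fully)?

10.00 dollars

Given the others contribute fully, the best deviation is to contribute 0 (any partial contribution still incurs the fine and gives up units whose private return 0.6000 is below 1).
Deviating from 25 to 0 saves 25 dollars but forfeits the deviator's share of the drop in the tour-expenses pool: 2.4/4 × 25 = 15.00.
So the deviation gain is 25 − 15.00 = 10.00, and the fine must be at least 10.00 dollars to wipe it out.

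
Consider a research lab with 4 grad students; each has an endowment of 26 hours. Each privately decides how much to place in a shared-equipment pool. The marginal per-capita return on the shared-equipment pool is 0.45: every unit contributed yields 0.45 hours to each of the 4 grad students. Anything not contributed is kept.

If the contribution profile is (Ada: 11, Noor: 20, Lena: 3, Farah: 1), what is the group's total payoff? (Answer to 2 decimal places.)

Total contributed: 11 + 20 + 3 + 1 = 35; total kept: 4 × 26 − 35 = 69.
The shared-equipment pool pays out 0.45 × 4 × 35 = 63.00 in aggregate.
Group total = 69 + 63.00 = 132.00.

132.00 hours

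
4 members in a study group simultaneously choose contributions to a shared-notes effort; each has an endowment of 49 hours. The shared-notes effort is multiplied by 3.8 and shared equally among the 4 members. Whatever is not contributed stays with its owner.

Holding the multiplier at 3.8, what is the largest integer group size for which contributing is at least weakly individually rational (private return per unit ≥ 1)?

Private return per unit is 3.8/(group size), which is ≥ 1 whenever the group size is ≤ 3.8.
The largest such integer is 3.

3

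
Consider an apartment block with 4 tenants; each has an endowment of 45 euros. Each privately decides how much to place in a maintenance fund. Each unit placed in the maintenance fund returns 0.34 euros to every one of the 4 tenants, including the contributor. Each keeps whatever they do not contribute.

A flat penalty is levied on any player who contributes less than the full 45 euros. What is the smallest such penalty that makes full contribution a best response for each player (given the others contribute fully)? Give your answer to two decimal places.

29.70 euros

Given the others contribute fully, the best deviation is to contribute 0 (any partial contribution still incurs the fine and gives up units whose private return 0.34 is below 1).
Deviating from 45 to 0 saves 45 euros but forfeits the deviator's share of the drop in the maintenance fund: 0.34 × 45 = 15.30.
So the deviation gain is 45 − 15.30 = 29.70, and the fine must be at least 29.70 euros to wipe it out.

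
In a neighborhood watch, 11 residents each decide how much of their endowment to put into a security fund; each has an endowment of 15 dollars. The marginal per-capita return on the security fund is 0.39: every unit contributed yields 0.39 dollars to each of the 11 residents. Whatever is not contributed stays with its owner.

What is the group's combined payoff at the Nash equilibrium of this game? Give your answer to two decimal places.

The private return per contributed unit is 0.39 < 1, so contributing 0 is dominant for every player. At the Nash equilibrium everyone keeps their 15, and the group total is 11 × 15 = 165.

165.00 dollars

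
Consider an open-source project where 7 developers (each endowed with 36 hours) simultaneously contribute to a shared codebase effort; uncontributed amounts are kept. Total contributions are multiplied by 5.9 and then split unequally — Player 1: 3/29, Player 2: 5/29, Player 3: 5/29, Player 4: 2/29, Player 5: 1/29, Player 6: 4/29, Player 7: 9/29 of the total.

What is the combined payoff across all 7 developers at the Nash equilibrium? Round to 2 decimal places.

781.20 hours

Player j's private return per contributed unit is 5.9 × (j's share). Contributing is weakly dominant for j when that share is at least 1/5.9 = 0.1695, and contributing 0 is dominant otherwise.
The shares above 0.1695 belong to Player 2, Player 3 and Player 7, contributing 36 each; the remaining 4 contribute 0. Total contributed: 108.
The shared codebase effort pays out 5.9 × 108 = 637.20 in total (split across the unequal shares, but the aggregate is all that matters for the group sum).
The 4 free-riders keep 36 each, adding 144. Group total = 144 + 637.20 = 781.20.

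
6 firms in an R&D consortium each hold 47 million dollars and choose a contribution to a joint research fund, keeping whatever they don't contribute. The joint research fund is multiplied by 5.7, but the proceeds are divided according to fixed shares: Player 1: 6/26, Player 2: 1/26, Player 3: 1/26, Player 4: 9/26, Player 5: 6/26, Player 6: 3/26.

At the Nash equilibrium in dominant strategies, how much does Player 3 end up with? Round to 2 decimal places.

77.91 million dollars

A player with share s gets back 5.7·s per unit contributed, so full contribution is dominant for anyone with s > 1/5.7 = 0.1754 and zero contribution is dominant for anyone below.
The shares above 0.1754 belong to Player 1, Player 4 and Player 5, contributing 47 each; the remaining 3 contribute 0. Total contributed: 141.
Player 3 keeps 47 and receives 5.7 × 141 × 1/26 = 30.91 from the joint research fund, for a payoff of 77.91.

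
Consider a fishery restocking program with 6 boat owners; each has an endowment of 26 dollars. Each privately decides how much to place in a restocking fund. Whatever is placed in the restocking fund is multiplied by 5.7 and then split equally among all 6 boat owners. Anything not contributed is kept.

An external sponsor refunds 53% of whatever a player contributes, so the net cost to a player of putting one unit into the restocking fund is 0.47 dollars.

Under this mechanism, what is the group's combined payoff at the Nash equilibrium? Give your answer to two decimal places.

With the mechanism, a contributed unit returns (5.7/6) / 0.47 = 2.0213 per unit of net cost to the contributor — now above 1 — so contributing fully is weakly dominant for every player.
So the Nash equilibrium is full contribution by all 6; the group earns 6 × (26 × 0.53 + 5.7 × 26) = 971.88.

971.88 dollars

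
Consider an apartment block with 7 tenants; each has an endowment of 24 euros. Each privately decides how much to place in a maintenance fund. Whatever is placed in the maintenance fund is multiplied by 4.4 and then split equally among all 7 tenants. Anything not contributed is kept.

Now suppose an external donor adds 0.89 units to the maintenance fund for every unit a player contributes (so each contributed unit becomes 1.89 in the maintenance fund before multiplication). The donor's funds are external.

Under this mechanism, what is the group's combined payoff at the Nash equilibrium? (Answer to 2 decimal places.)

1397.09 euros

Under the mechanism each unit contributed yields 4.4 × 1.89 / 7 = 1.1880 back to its contributor per unit of net cost, which exceeds 1, making full contribution the dominant choice for everyone.
At the Nash equilibrium everyone contributes 24. Group total payoff = 4.4 × 1.89 × 168 = 1397.09.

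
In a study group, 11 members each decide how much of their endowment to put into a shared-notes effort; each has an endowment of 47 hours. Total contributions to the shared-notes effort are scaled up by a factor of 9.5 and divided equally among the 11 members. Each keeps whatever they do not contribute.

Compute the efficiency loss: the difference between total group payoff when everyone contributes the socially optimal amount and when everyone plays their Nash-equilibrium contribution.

Each contributed unit returns 9.5/11 = 0.8636 to its contributor — below 1 — so contributing 0 is dominant for every player. At the Nash equilibrium everyone keeps their 47, and the group total is 11 × 47 = 517.
Each contributed unit returns 9.500 to the group as a whole (0.8636 to each of 11 players), which exceeds 1, so the social optimum is full contribution: group total = 9.500 × 517 = 4911.50.
Efficiency loss = 4911.50 − 517 = 4394.50.

4394.50 hours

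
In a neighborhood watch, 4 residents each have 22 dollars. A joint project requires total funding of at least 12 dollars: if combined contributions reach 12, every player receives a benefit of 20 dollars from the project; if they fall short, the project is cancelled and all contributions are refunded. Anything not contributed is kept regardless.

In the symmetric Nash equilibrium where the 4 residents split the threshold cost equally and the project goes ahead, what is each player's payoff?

Equal share of the threshold: 12/4 = 3.
At this profile no one gains by cutting their contribution: any cut drops the total below 12, the project is cancelled, contributions are refunded, and the deviator ends with 22, which is less than 22 − 3 + 20 = 39. Contributing more than 3 just wastes the excess. So contributing exactly 3 is a best response.
Each player's payoff: 22 − 3 + 20 = 39.

39 dollars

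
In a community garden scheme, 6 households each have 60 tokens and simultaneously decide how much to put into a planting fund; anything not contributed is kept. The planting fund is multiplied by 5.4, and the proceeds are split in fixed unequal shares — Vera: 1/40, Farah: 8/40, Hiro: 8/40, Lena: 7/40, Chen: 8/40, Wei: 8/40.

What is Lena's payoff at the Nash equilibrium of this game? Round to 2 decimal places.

For player j, contributing a unit is worthwhile iff 5.4 × (j's share) ≥ 1, i.e. iff j's share is at least 0.1852.
Farah, Hiro, Chen and Wei are above the threshold, contributing 60 each; the remaining 2 contribute 0. Total contributed: 240.
Lena keeps 60 and receives 5.4 × 240 × 7/40 = 226.80 from the planting fund, for a payoff of 286.80.

286.80 tokens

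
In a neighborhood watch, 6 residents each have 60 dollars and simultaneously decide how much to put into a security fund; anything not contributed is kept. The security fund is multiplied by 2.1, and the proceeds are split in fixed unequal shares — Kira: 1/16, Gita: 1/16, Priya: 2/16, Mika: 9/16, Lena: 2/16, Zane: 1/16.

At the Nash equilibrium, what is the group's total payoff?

For player j, contributing a unit is worthwhile iff 2.1 × (j's share) ≥ 1, i.e. iff j's share is at least 0.4762.
The only share above 0.4762 is Mika's 9/16, contributing 60; the remaining 5 contribute 0. Total contributed: 60.
The security fund pays out 2.1 × 60 = 126.00 in total (split across the unequal shares, but the aggregate is all that matters for the group sum).
The 5 free-riders keep 60 each, adding 300. Group total = 300 + 126.00 = 426.00.

426.00 dollars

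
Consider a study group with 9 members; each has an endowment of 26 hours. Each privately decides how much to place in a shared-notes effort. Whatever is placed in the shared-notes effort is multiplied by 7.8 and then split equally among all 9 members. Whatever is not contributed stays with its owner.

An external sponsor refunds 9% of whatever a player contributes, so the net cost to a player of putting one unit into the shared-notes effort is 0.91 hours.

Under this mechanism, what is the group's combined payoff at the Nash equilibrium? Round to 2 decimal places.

234.00 hours

The effective private return is (7.8/9) / 0.91 = 0.9524, which is still under 1, so the mechanism doesn't change anyone's dominant strategy: zero contribution.
Everyone keeps their endowment and the group total is 9 × 26 = 234.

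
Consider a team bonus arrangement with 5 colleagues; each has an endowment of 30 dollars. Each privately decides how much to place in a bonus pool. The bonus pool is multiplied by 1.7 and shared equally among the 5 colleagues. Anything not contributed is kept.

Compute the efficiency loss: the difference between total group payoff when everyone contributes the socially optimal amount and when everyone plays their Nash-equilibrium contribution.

105.00 dollars

Each contributed unit returns 1.7/5 = 0.3400 to its contributor — below 1 — so contributing 0 is dominant for every player. At the Nash equilibrium everyone keeps their 30, and the group total is 5 × 30 = 150.
Each contributed unit returns 1.700 to the group as a whole (0.3400 to each of 5 players), which exceeds 1, so the social optimum is full contribution: group total = 1.700 × 150 = 255.00.
Efficiency loss = 255.00 − 150 = 105.00.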